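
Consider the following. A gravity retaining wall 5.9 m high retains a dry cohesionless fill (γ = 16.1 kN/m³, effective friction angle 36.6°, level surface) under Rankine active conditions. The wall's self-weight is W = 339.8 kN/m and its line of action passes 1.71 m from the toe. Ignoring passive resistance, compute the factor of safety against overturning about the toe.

K_a = tan²(45° − 36.6°/2) = 0.2530.
P_a = ½K_aγH² = 0.5×0.2530×16.1×5.9² = 70.88 kN/m, acting at H/3 = 1.967 m above the base.
Overturning moment M_o = P_a × H/3 = 70.88 × 1.967 = 139.4.
Resisting moment M_r = W × 1.71 = 339.8 × 1.71 = 581.1.
FS_overturning = M_r/M_o = 581.1/139.4 = 4.168.

4.17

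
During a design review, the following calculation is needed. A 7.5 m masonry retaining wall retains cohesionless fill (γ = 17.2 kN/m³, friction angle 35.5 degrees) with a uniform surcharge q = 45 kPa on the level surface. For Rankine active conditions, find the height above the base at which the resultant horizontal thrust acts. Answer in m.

K_a = 0.2653.
Triangular part P₁ = ½K_aγH² = 128.3 at H/3 = 2.500 m; rectangular part P₂ = K_a q H = 89.53 at H/2 = 3.750 m.
ȳ = (P₁·2.500 + P₂·3.750)/(P₁+P₂) = 3.014 m.

3.01 m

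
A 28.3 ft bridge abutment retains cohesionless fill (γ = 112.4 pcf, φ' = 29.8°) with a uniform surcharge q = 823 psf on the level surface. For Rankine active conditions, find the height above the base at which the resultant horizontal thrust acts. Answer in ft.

11.0 ft

K_a = 0.3360.
Triangular part P₁ = ½K_aγH² = 15120 at H/3 = 9.433 ft; rectangular part P₂ = K_a q H = 7826 at H/2 = 14.15 ft.
ȳ = (P₁·9.433 + P₂·14.15)/(P₁+P₂) = 11.04 ft.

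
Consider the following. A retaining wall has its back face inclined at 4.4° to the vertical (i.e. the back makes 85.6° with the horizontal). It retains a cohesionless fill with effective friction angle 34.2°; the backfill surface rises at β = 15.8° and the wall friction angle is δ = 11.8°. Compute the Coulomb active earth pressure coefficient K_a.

0.355

K_a = sin²(α+φ) / [sin²α · sin(α−δ) · (1 + √{sin(φ+δ)sin(φ−β) / (sin(α−δ)sin(α+β))})²].
With α = 85.6°, φ = 34.2°, δ = 11.8°, β = 15.8°: K_a = 0.3548.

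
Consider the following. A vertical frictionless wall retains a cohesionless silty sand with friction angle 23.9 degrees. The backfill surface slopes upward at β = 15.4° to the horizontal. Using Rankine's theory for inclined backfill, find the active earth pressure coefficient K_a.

0.500

K_a = cos β · (cos β − √(cos²β − cos²φ)) / (cos β + √(cos²β − cos²φ)).
cos β = 0.9641, cos φ = 0.9143, √(cos²β − cos²φ) = 0.3060.
K_a = 0.9641 × (0.9641 − 0.3060)/(0.9641 + 0.3060) = 0.4996.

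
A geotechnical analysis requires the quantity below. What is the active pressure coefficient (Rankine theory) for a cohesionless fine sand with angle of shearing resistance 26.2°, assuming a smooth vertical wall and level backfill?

0.387

K_a = (1 − sin φ)/(1 + sin φ) = (1 − sin 26.2°)/(1 + sin 26.2°) = 0.3874.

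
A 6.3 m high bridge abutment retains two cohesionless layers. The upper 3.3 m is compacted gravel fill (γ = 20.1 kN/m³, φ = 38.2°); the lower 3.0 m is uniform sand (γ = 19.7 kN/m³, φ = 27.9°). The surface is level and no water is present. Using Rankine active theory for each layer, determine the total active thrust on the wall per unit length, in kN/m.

130 kN/m

K_a1 = tan²(45°−38.2°/2) = 0.2358; K_a2 = tan²(45°−27.9°/2) = 0.3625.
Layer 1: σ at base = K_a1 γ₁ h₁ = 15.64 kPa; P₁ = ½×15.64×3.3 = 25.81.
Layer 2: σ_v at top = γ₁h₁ = 66.33; σ_h top = K_a2×66.33 = 24.04; σ_h base = K_a2×(66.33+19.7×3.0) = 45.46.
P₂ = ½(24.04+45.46)×3.0 = 104.3. Total P_a = 25.81+104.3 = 130.1 kN/m.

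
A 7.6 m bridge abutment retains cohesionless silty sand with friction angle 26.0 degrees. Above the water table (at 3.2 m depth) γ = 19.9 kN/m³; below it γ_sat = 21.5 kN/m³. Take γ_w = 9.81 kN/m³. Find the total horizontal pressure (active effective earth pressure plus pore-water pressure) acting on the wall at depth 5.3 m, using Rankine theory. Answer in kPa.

K_a = (1 − sin φ)/(1 + sin φ) = 0.3905.
γ' = 21.5 − 9.81 = 11.69 kN/m³.
Effective vertical stress at 5.3 m: σ'_v = 19.9×3.2 + 11.69×2.10 = 88.23 kPa.
σ'_h = K_a σ'_v = 0.3905 × 88.23 = 34.45 kPa; u = γ_w × 2.10 = 20.60 kPa.
Total σ_h = 34.45 + 20.60 = 55.05 kPa.

55.1 kPa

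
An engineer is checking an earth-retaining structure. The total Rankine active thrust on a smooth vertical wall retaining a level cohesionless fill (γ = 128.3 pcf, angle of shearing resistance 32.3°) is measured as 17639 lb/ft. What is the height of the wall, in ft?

30.1 ft

K_a = 0.3035. P_a = ½ K_a γ H² ⇒ H = √(2P_a/(K_a γ)).
H = √(2×17639/(0.3035×128.3)) = 30.10 ft.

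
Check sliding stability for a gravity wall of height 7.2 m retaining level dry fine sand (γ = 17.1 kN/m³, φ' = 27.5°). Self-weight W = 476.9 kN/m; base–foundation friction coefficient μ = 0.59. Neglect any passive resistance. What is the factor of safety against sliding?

K_a = tan²(45° − 27.5°/2) = 0.3682.
P_a = ½K_aγH² = 0.5×0.3682×17.1×7.2² = 163.2 kN/m, acting at H/3 = 2.400 m above the base.
FS_sliding = μW / P_a = 0.59×476.9 / 163.2 = 1.724.

1.72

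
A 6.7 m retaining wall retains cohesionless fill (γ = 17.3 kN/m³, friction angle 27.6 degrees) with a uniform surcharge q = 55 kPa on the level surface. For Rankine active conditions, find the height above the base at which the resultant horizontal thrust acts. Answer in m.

K_a = 0.3668.
Triangular part P₁ = ½K_aγH² = 142.4 at H/3 = 2.233 m; rectangular part P₂ = K_a q H = 135.2 at H/2 = 3.350 m.
ȳ = (P₁·2.233 + P₂·3.350)/(P₁+P₂) = 2.777 m.

2.78 m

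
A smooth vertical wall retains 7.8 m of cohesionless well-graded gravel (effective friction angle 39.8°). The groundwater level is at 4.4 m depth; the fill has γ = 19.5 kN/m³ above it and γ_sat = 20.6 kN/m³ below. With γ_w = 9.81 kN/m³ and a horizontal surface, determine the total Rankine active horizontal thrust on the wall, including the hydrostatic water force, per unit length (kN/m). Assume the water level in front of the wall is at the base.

K_a = tan²(45° − φ/2) = 0.2194.
γ' = 20.6 − 9.81 = 10.79 kN/m³. Depth below WT = 3.4 m.
σ'_h at WT = K_a γ d_w = 18.83 kPa; at base = 18.83 + K_a γ' × 3.4 = 26.88 kPa.
P₁ (0–4.4 m) = ½×18.83×4.4 = 41.42. P₂ (4.4–7.8 m) = ½(18.83+26.88)×3.4 = 77.70.
P_w = ½ γ_w h₂² = 0.5×9.81×3.4² = 56.70. Total = 41.42+77.70+56.70 = 175.8 kN/m.

176 kN/m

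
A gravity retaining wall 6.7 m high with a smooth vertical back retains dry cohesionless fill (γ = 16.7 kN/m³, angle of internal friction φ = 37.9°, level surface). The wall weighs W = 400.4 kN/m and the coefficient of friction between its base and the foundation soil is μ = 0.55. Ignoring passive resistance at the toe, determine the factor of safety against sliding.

2.46

K_a = tan²(45° − 37.9°/2) = 0.2389.
P_a = ½K_aγH² = 0.5×0.2389×16.7×6.7² = 89.56 kN/m, acting at H/3 = 2.233 m above the base.
FS_sliding = μW / P_a = 0.55×400.4 / 89.56 = 2.459.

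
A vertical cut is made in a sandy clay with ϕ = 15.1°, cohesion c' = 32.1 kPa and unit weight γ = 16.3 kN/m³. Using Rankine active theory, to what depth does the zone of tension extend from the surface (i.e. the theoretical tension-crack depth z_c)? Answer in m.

5.14 m

K_a = tan²(45° − 15.1°/2) = 0.5867; √K_a = 0.7659.
The active pressure is zero where K_a γ z = 2c√K_a, so z_c = 2c/(γ√K_a) = 2×32.1/(16.3×0.7659) = 5.142 m.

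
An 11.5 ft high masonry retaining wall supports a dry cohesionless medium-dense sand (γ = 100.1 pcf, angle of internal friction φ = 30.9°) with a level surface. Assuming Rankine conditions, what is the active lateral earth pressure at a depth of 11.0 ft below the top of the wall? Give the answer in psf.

354 psf

K_a = (1 − sin φ)/(1 + sin φ) = 0.3214.
σ_h = K_a γ z = 0.3214 × 100.1 × 11.0 = 353.9 psf.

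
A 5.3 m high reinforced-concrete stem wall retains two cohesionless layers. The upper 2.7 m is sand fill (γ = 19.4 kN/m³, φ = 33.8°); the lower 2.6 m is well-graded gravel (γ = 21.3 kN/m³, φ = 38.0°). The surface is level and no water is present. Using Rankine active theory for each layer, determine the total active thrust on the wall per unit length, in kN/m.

69.7 kN/m

K_a1 = tan²(45°−33.8°/2) = 0.2851; K_a2 = tan²(45°−38.0°/2) = 0.2379.
Layer 1: σ at base = K_a1 γ₁ h₁ = 14.93 kPa; P₁ = ½×14.93×2.7 = 20.16.
Layer 2: σ_v at top = γ₁h₁ = 52.38; σ_h top = K_a2×52.38 = 12.46; σ_h base = K_a2×(52.38+21.3×2.6) = 25.63.
P₂ = ½(12.46+25.63)×2.6 = 49.52. Total P_a = 20.16+49.52 = 69.68 kN/m.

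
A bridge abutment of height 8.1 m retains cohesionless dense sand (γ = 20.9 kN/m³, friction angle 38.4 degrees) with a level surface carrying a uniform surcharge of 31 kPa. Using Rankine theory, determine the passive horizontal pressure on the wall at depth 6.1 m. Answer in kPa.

678 kPa

K_p = (1 + sin φ)/(1 − sin φ) = 4.279.
σ_v = γz + q = 20.9 × 6.1 + 31 = 158.5 kPa.
σ_h = K_p σ_v = 4.279 × 158.5 = 678.2 kPa.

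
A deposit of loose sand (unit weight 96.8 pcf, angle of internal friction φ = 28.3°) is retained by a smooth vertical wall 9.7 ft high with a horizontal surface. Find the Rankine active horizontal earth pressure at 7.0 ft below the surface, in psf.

K_a = (1 − sin φ)/(1 + sin φ) = 0.3568.
σ_h = K_a γ z = 0.3568 × 96.8 × 7.0 = 241.7 psf.

242 psf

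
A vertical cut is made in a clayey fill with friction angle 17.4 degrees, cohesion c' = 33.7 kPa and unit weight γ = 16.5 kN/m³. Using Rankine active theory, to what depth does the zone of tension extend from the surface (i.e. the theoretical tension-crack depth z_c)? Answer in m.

K_a = tan²(45° − 17.4°/2) = 0.5396; √K_a = 0.7346.
The active pressure is zero where K_a γ z = 2c√K_a, so z_c = 2c/(γ√K_a) = 2×33.7/(16.5×0.7346) = 5.561 m.

5.56 m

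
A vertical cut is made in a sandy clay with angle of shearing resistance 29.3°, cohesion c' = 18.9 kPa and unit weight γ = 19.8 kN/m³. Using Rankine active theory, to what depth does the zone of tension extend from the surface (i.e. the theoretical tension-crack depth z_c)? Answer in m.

3.26 m

K_a = tan²(45° − 29.3°/2) = 0.3428; √K_a = 0.5855.
The active pressure is zero where K_a γ z = 2c√K_a, so z_c = 2c/(γ√K_a) = 2×18.9/(19.8×0.5855) = 3.260 m.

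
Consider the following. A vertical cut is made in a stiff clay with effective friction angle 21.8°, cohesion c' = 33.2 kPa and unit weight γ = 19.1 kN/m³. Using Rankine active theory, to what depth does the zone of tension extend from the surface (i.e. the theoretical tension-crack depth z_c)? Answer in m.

K_a = tan²(45° − 21.8°/2) = 0.4584; √K_a = 0.6771.
The active pressure is zero where K_a γ z = 2c√K_a, so z_c = 2c/(γ√K_a) = 2×33.2/(19.1×0.6771) = 5.135 m.

5.13 m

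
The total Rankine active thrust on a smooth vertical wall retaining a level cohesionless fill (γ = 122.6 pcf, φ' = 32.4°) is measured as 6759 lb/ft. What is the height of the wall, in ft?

19.1 ft

K_a = 0.3022. P_a = ½ K_a γ H² ⇒ H = √(2P_a/(K_a γ)).
H = √(2×6759/(0.3022×122.6)) = 19.10 ft.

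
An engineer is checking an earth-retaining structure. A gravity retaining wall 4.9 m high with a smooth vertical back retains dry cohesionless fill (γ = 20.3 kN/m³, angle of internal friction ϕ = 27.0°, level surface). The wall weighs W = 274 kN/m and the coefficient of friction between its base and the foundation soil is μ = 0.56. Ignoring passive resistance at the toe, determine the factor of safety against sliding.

K_a = tan²(45° − 27.0°/2) = 0.3755.
P_a = ½K_aγH² = 0.5×0.3755×20.3×4.9² = 91.52 kN/m, acting at H/3 = 1.633 m above the base.
FS_sliding = μW / P_a = 0.56×274 / 91.52 = 1.677.

1.68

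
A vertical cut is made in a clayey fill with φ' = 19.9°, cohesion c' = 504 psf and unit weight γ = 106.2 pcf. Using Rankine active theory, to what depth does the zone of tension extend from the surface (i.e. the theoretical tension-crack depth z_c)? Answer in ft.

13.5 ft

K_a = tan²(45° − 19.9°/2) = 0.4921; √K_a = 0.7015.
The active pressure is zero where K_a γ z = 2c√K_a, so z_c = 2c/(γ√K_a) = 2×504/(106.2×0.7015) = 13.53 ft.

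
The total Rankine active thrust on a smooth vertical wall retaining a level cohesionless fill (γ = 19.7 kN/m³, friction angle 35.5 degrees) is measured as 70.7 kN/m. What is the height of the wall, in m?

5.20 m

K_a = 0.2653. P_a = ½ K_a γ H² ⇒ H = √(2P_a/(K_a γ)).
H = √(2×70.7/(0.2653×19.7)) = 5.202 m.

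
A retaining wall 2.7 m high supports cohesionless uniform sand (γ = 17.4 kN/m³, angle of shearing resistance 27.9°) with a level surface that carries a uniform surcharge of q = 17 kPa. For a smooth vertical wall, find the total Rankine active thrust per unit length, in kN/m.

39.6 kN/m

K_a = tan²(45° − φ/2) = 0.3625.
Soil triangle: ½ K_a γ H² = 0.5×0.3625×17.4×2.7² = 22.99 kN/m.
Surcharge rectangle: K_a q H = 0.3625×17×2.7 = 16.64 kN/m.
Total = 22.99 + 16.64 = 39.63 kN/m.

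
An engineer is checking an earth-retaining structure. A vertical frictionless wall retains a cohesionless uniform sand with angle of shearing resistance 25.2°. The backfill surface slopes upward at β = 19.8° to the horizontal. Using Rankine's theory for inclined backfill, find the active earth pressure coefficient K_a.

K_a = cos β · (cos β − √(cos²β − cos²φ)) / (cos β + √(cos²β − cos²φ)).
cos β = 0.9409, cos φ = 0.9048, √(cos²β − cos²φ) = 0.2580.
K_a = 0.9409 × (0.9409 − 0.2580)/(0.9409 + 0.2580) = 0.5360.

0.536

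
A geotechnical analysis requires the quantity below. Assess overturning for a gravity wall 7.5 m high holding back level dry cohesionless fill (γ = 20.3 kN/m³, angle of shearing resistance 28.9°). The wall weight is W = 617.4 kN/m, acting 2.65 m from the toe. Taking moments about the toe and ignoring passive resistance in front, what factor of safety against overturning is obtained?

K_a = tan²(45° − 28.9°/2) = 0.3484.
P_a = ½K_aγH² = 0.5×0.3484×20.3×7.5² = 198.9 kN/m, acting at H/3 = 2.500 m above the base.
Overturning moment M_o = P_a × H/3 = 198.9 × 2.500 = 497.2.
Resisting moment M_r = W × 2.65 = 617.4 × 2.65 = 1636.
FS_overturning = M_r/M_o = 1636/497.2 = 3.290.

3.29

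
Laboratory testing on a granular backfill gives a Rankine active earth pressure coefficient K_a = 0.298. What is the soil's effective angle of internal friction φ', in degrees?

32.7°

K_a = tan²(45° − φ/2) ⇒ 45° − φ/2 = arctan(√0.298) = 28.63°.
φ = 2(45° − 28.63°) = 32.74°.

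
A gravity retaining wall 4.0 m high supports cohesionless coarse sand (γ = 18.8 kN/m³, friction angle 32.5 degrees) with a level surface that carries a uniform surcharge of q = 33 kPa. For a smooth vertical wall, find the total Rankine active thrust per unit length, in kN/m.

85.0 kN/m

K_a = tan²(45° − φ/2) = 0.3010.
Soil triangle: ½ K_a γ H² = 0.5×0.3010×18.8×4.0² = 45.27 kN/m.
Surcharge rectangle: K_a q H = 0.3010×33×4.0 = 39.73 kN/m.
Total = 45.27 + 39.73 = 85.00 kN/m.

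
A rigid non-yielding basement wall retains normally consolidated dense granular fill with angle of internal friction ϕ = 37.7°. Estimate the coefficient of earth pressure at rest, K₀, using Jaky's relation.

K₀ = 1 − sin φ' = 1 − sin 37.7° = 0.3885.

0.388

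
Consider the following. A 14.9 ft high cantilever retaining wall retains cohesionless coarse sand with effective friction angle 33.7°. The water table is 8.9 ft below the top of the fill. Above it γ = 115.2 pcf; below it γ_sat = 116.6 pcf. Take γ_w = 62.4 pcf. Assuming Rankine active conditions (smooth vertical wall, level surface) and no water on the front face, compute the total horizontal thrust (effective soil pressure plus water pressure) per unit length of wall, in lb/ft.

K_a = tan²(45° − φ/2) = 0.2863.
γ' = 116.6 − 62.4 = 54.20 pcf. Depth below WT = 6.0 ft.
σ'_h at WT = K_a γ d_w = 293.5 psf; at base = 293.5 + K_a γ' × 6.0 = 386.6 psf.
P₁ (0–8.9 ft) = ½×293.5×8.9 = 1306. P₂ (8.9–14.9 ft) = ½(293.5+386.6)×6.0 = 2041.
P_w = ½ γ_w h₂² = 0.5×62.4×6.0² = 1123. Total = 1306+2041+1123 = 4470 lb/ft.

4470 lb/ft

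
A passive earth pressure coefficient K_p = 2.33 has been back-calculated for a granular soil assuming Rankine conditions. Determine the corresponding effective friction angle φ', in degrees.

23.5°

K_p = (1+sin φ)/(1−sin φ) ⇒ sin φ = (K_p − 1)/(K_p + 1) = 0.3994.
φ = arcsin(0.3994) = 23.54°.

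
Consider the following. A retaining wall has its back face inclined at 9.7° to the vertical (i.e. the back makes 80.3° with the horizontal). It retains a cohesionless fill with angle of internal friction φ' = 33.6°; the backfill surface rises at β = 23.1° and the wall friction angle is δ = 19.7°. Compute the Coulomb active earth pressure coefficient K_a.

0.493

K_a = sin²(α+φ) / [sin²α · sin(α−δ) · (1 + √{sin(φ+δ)sin(φ−β) / (sin(α−δ)sin(α+β))})²].
With α = 80.3°, φ = 33.6°, δ = 19.7°, β = 23.1°: K_a = 0.4930.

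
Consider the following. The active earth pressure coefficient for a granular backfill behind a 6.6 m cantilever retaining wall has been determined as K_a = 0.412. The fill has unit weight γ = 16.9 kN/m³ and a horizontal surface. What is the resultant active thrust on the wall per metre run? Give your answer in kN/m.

P = ½ K_a γ H² = 0.5 × 0.412 × 16.9 × 6.6² = 151.6 kN/m.

152 kN/m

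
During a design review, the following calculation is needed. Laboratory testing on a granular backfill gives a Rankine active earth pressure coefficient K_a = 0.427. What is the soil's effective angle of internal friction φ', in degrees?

23.7°

K_a = tan²(45° − φ/2) ⇒ 45° − φ/2 = arctan(√0.427) = 33.16°.
φ = 2(45° − 33.16°) = 23.67°.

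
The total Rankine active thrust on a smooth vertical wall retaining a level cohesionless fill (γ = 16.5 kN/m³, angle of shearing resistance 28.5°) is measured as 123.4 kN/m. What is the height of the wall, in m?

6.50 m

K_a = 0.3540. P_a = ½ K_a γ H² ⇒ H = √(2P_a/(K_a γ)).
H = √(2×123.4/(0.3540×16.5)) = 6.501 m.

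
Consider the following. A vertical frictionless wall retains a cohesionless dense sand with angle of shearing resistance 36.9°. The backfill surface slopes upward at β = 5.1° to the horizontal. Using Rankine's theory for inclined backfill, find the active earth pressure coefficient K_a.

0.252

K_a = cos β · (cos β − √(cos²β − cos²φ)) / (cos β + √(cos²β − cos²φ)).
cos β = 0.9960, cos φ = 0.7997, √(cos²β − cos²φ) = 0.5938.
K_a = 0.9960 × (0.9960 − 0.5938)/(0.9960 + 0.5938) = 0.2520.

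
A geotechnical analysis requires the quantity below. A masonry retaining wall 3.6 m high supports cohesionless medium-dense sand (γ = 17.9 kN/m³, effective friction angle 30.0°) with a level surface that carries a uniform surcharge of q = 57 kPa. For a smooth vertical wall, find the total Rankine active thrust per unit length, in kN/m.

107 kN/m

K_a = tan²(45° − φ/2) = 0.3333.
Soil triangle: ½ K_a γ H² = 0.5×0.3333×17.9×3.6² = 38.66 kN/m.
Surcharge rectangle: K_a q H = 0.3333×57×3.6 = 68.40 kN/m.
Total = 38.66 + 68.40 = 107.1 kN/m.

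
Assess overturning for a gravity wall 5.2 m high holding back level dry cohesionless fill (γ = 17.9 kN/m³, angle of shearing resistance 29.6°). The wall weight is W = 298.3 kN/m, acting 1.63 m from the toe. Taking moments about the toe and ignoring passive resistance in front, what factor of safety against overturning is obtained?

3.42

K_a = tan²(45° − 29.6°/2) = 0.3387.
P_a = ½K_aγH² = 0.5×0.3387×17.9×5.2² = 81.98 kN/m, acting at H/3 = 1.733 m above the base.
Overturning moment M_o = P_a × H/3 = 81.98 × 1.733 = 142.1.
Resisting moment M_r = W × 1.63 = 298.3 × 1.63 = 486.2.
FS_overturning = M_r/M_o = 486.2/142.1 = 3.422.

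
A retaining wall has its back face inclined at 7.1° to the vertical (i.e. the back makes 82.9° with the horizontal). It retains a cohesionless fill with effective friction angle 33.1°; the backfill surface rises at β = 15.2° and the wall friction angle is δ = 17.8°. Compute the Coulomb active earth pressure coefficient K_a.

0.394

K_a = sin²(α+φ) / [sin²α · sin(α−δ) · (1 + √{sin(φ+δ)sin(φ−β) / (sin(α−δ)sin(α+β))})²].
With α = 82.9°, φ = 33.1°, δ = 17.8°, β = 15.2°: K_a = 0.3939.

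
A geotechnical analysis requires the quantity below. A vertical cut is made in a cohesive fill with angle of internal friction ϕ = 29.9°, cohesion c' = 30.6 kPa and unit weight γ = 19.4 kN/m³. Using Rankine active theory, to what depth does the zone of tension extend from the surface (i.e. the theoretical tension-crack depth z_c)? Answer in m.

5.45 m

K_a = tan²(45° − 29.9°/2) = 0.3347; √K_a = 0.5785.
The active pressure is zero where K_a γ z = 2c√K_a, so z_c = 2c/(γ√K_a) = 2×30.6/(19.4×0.5785) = 5.453 m.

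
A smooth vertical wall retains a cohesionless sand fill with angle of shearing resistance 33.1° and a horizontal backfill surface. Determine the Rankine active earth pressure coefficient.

0.294

K_a = (1 − sin φ)/(1 + sin φ) = (1 − sin 33.1°)/(1 + sin 33.1°) = 0.2936.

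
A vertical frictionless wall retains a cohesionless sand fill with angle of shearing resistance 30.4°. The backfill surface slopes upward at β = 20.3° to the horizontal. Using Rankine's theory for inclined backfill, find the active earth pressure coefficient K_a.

0.409

K_a = cos β · (cos β − √(cos²β − cos²φ)) / (cos β + √(cos²β − cos²φ)).
cos β = 0.9379, cos φ = 0.8625, √(cos²β − cos²φ) = 0.3684.
K_a = 0.9379 × (0.9379 − 0.3684)/(0.9379 + 0.3684) = 0.4089.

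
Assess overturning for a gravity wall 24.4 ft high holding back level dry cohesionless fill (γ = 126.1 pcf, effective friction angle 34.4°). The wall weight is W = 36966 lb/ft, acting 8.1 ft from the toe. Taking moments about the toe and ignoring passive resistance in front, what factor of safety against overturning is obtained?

K_a = tan²(45° − 34.4°/2) = 0.2780.
P_a = ½K_aγH² = 0.5×0.2780×126.1×24.4² = 10430 lb/ft, acting at H/3 = 8.133 ft above the base.
Overturning moment M_o = P_a × H/3 = 10430 × 8.133 = 84870.
Resisting moment M_r = W × 8.1 = 36966 × 8.1 = 299400.
FS_overturning = M_r/M_o = 299400/84870 = 3.528.

3.53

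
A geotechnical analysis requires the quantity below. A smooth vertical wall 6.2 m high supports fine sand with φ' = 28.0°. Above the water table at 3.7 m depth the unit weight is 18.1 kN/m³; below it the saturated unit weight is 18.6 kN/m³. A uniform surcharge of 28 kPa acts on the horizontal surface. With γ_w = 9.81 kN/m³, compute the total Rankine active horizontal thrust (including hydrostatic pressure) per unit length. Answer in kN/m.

K_a = tan²(45° − φ/2) = 0.3610.
γ' = 18.6 − 9.81 = 8.790 kN/m³. h₂ = H − d_w = 2.5 m.
σ'_h: at surface K_a·q = 10.11; at WT K_a(q+γd_w) = 34.29; at base K_a(q+γd_w+γ'h₂) = 42.22 kPa.
P₁ = ½(10.11+34.29)×3.7 = 82.13; P₂ = ½(34.29+42.22)×2.5 = 95.64; P_w = ½γ_w h₂² = 30.66.
Total = 82.13+95.64+30.66 = 208.4 kN/m.

208 kN/m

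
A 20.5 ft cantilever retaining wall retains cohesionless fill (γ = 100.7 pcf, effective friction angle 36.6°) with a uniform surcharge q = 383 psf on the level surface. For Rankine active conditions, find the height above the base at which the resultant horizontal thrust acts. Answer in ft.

K_a = 0.2530.
Triangular part P₁ = ½K_aγH² = 5352 at H/3 = 6.833 ft; rectangular part P₂ = K_a q H = 1986 at H/2 = 10.25 ft.
ȳ = (P₁·6.833 + P₂·10.25)/(P₁+P₂) = 7.758 ft.

7.76 ft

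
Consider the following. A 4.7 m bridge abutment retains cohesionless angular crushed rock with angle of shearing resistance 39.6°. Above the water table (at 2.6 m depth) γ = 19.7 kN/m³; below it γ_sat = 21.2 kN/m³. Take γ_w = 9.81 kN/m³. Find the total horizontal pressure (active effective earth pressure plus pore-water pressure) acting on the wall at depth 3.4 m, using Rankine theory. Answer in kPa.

K_a = (1 − sin φ)/(1 + sin φ) = 0.2214.
γ' = 21.2 − 9.81 = 11.39 kN/m³.
Effective vertical stress at 3.4 m: σ'_v = 19.7×2.6 + 11.39×0.800 = 60.33 kPa.
σ'_h = K_a σ'_v = 0.2214 × 60.33 = 13.36 kPa; u = γ_w × 0.800 = 7.848 kPa.
Total σ_h = 13.36 + 7.848 = 21.21 kPa.

21.2 kPa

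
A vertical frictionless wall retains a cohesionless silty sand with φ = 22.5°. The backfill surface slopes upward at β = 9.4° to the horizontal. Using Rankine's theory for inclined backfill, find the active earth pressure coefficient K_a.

0.474

K_a = cos β · (cos β − √(cos²β − cos²φ)) / (cos β + √(cos²β − cos²φ)).
cos β = 0.9866, cos φ = 0.9239, √(cos²β − cos²φ) = 0.3461.
K_a = 0.9866 × (0.9866 − 0.3461)/(0.9866 + 0.3461) = 0.4742.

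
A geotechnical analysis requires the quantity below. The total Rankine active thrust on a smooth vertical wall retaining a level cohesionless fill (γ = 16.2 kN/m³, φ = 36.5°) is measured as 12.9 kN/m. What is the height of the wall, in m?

2.50 m

K_a = 0.2541. P_a = ½ K_a γ H² ⇒ H = √(2P_a/(K_a γ)).
H = √(2×12.9/(0.2541×16.2)) = 2.504 m.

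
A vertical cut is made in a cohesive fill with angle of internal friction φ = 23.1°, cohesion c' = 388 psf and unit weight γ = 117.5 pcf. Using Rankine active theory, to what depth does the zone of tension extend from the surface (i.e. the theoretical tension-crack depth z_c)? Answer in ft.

K_a = tan²(45° − 23.1°/2) = 0.4364; √K_a = 0.6606.
The active pressure is zero where K_a γ z = 2c√K_a, so z_c = 2c/(γ√K_a) = 2×388/(117.5×0.6606) = 9.997 ft.

10.00 ft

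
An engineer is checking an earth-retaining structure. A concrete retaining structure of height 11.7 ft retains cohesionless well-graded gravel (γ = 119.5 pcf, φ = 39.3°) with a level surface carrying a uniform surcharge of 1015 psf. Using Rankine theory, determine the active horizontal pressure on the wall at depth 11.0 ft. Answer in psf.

523 psf

K_a = (1 − sin φ)/(1 + sin φ) = 0.2245.
σ_v = γz + q = 119.5 × 11.0 + 1015 = 2330 psf.
σ_h = K_a σ_v = 0.2245 × 2330 = 522.9 psf.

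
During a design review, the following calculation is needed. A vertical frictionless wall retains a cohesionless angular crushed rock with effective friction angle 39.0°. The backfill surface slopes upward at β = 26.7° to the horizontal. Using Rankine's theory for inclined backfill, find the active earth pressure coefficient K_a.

0.303

K_a = cos β · (cos β − √(cos²β − cos²φ)) / (cos β + √(cos²β − cos²φ)).
cos β = 0.8934, cos φ = 0.7771, √(cos²β − cos²φ) = 0.4406.
K_a = 0.8934 × (0.8934 − 0.4406)/(0.8934 + 0.4406) = 0.3032.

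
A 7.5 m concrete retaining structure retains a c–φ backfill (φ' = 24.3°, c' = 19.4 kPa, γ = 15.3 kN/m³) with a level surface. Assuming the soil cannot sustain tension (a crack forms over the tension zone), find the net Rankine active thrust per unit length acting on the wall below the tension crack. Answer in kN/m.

40.7 kN/m

K_a = 0.4169; √K_a = 0.6457.
Tension-crack depth z_c = 2c/(γ√K_a) = 2×19.4/(15.3×0.6457) = 3.927 m.
σ_a at base = K_a γ H − 2c√K_a = 0.4169×15.3×7.5 − 2×19.4×0.6457 = 22.79 kPa.
P_a = ½ × 22.79 × (H − z_c) = 0.5×22.79×3.573 = 40.71 kN/m.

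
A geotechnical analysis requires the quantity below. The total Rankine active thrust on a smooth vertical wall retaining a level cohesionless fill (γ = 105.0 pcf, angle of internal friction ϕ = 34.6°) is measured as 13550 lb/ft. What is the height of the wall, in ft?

K_a = 0.2756. P_a = ½ K_a γ H² ⇒ H = √(2P_a/(K_a γ)).
H = √(2×13550/(0.2756×105.0)) = 30.60 ft.

30.6 ft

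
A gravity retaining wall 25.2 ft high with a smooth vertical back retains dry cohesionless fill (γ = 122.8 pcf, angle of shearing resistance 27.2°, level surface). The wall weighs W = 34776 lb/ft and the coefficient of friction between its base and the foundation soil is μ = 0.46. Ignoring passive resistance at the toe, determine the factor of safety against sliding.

K_a = tan²(45° − 27.2°/2) = 0.3726.
P_a = ½K_aγH² = 0.5×0.3726×122.8×25.2² = 14530 lb/ft, acting at H/3 = 8.400 ft above the base.
FS_sliding = μW / P_a = 0.46×34776 / 14530 = 1.101.

1.10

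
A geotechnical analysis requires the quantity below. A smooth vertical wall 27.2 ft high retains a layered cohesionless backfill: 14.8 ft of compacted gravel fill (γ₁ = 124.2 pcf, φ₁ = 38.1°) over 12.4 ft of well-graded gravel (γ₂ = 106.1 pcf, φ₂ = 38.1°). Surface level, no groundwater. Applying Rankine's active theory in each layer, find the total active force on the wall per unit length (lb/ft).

K_a1 = tan²(45°−38.1°/2) = 0.2368; K_a2 = tan²(45°−38.1°/2) = 0.2368.
Layer 1: σ at base = K_a1 γ₁ h₁ = 435.3 psf; P₁ = ½×435.3×14.8 = 3221.
Layer 2: σ_v at top = γ₁h₁ = 1838; σ_h top = K_a2×1838 = 435.3; σ_h base = K_a2×(1838+106.1×12.4) = 746.9.
P₂ = ½(435.3+746.9)×12.4 = 7330. Total P_a = 3221+7330 = 10550 lb/ft.

10600 lb/ft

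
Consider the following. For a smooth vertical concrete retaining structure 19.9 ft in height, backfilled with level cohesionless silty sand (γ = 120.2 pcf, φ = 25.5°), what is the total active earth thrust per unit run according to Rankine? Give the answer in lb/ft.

9470 lb/ft

K_a = tan²(45° − φ/2) = 0.3981.
P_a = ½ K_a γ H² = 0.5 × 0.3981 × 120.2 × 19.9² = 9475 lb/ft.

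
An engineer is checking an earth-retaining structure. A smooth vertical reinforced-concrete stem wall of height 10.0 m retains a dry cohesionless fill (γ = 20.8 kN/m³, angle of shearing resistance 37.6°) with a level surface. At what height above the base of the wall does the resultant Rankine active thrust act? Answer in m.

3.33 m

K_a = 0.2421.
The pressure distribution is triangular, so the resultant acts at H/3 above the base = 10.0/3 = 3.333 m.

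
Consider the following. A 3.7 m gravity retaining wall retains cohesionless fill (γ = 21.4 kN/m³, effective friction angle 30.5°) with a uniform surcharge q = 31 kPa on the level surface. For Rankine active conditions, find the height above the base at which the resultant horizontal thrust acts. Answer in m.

1.50 m

K_a = 0.3267.
Triangular part P₁ = ½K_aγH² = 47.85 at H/3 = 1.233 m; rectangular part P₂ = K_a q H = 37.47 at H/2 = 1.850 m.
ȳ = (P₁·1.233 + P₂·1.850)/(P₁+P₂) = 1.504 m.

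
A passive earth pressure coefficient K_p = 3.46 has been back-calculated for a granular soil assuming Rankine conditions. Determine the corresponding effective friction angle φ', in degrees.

K_p = (1+sin φ)/(1−sin φ) ⇒ sin φ = (K_p − 1)/(K_p + 1) = 0.5516.
φ = arcsin(0.5516) = 33.47°.

33.5°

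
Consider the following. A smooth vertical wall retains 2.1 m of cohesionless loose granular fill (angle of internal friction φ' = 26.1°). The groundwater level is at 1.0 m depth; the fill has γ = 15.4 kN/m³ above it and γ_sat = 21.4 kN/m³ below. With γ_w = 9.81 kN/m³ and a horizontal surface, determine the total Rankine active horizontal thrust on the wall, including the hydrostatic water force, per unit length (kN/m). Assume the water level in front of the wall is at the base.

K_a = tan²(45° − φ/2) = 0.3889.
γ' = 21.4 − 9.81 = 11.59 kN/m³. Depth below WT = 1.1 m.
σ'_h at WT = K_a γ d_w = 5.990 kPa; at base = 5.990 + K_a γ' × 1.1 = 10.95 kPa.
P₁ (0–1.0 m) = ½×5.990×1.0 = 2.995. P₂ (1.0–2.1 m) = ½(5.990+10.95)×1.1 = 9.316.
P_w = ½ γ_w h₂² = 0.5×9.81×1.1² = 5.935. Total = 2.995+9.316+5.935 = 18.25 kN/m.

18.2 kN/m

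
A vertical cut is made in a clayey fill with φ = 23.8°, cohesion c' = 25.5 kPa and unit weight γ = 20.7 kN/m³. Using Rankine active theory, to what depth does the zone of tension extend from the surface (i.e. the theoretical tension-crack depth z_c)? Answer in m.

K_a = tan²(45° − 23.8°/2) = 0.4250; √K_a = 0.6519.
The active pressure is zero where K_a γ z = 2c√K_a, so z_c = 2c/(γ√K_a) = 2×25.5/(20.7×0.6519) = 3.779 m.

3.78 m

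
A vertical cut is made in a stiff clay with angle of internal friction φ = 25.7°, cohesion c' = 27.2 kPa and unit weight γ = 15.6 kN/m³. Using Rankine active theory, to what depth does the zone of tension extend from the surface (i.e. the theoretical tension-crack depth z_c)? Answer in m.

K_a = tan²(45° − 25.7°/2) = 0.3950; √K_a = 0.6285.
The active pressure is zero where K_a γ z = 2c√K_a, so z_c = 2c/(γ√K_a) = 2×27.2/(15.6×0.6285) = 5.548 m.

5.55 m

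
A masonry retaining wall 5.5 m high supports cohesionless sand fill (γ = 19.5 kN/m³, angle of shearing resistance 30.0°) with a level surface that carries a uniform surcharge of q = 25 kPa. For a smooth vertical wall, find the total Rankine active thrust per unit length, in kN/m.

144 kN/m

K_a = tan²(45° − φ/2) = 0.3333.
Soil triangle: ½ K_a γ H² = 0.5×0.3333×19.5×5.5² = 98.31 kN/m.
Surcharge rectangle: K_a q H = 0.3333×25×5.5 = 45.83 kN/m.
Total = 98.31 + 45.83 = 144.1 kN/m.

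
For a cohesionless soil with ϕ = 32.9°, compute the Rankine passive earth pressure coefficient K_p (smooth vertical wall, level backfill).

K_p = (1 + sin φ)/(1 − sin φ) = tan²(45° + 32.9°/2) = 3.378.

3.38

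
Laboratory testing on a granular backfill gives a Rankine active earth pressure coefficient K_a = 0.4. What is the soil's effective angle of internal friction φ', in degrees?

25.4°

K_a = tan²(45° − φ/2) ⇒ 45° − φ/2 = arctan(√0.4) = 32.31°.
φ = 2(45° − 32.31°) = 25.38°.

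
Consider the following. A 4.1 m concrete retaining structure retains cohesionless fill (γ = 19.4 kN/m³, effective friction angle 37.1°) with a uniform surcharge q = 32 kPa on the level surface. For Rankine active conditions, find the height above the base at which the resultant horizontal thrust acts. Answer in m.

1.67 m

K_a = 0.2475.
Triangular part P₁ = ½K_aγH² = 40.36 at H/3 = 1.367 m; rectangular part P₂ = K_a q H = 32.47 at H/2 = 2.050 m.
ȳ = (P₁·1.367 + P₂·2.050)/(P₁+P₂) = 1.671 m.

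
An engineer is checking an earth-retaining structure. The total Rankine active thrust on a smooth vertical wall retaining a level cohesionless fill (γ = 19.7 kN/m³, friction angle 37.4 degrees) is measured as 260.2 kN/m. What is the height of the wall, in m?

10.4 m

K_a = 0.2443. P_a = ½ K_a γ H² ⇒ H = √(2P_a/(K_a γ)).
H = √(2×260.2/(0.2443×19.7)) = 10.40 m.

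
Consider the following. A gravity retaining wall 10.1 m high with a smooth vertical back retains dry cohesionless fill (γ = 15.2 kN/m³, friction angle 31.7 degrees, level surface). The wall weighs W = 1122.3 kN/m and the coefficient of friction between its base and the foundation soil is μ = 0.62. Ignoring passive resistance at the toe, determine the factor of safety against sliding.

2.89

K_a = tan²(45° − 31.7°/2) = 0.3111.
P_a = ½K_aγH² = 0.5×0.3111×15.2×10.1² = 241.2 kN/m, acting at H/3 = 3.367 m above the base.
FS_sliding = μW / P_a = 0.62×1122.3 / 241.2 = 2.885.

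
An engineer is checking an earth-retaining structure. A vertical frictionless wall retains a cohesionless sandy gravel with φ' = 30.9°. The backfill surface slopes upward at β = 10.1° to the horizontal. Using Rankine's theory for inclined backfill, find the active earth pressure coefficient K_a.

K_a = cos β · (cos β − √(cos²β − cos²φ)) / (cos β + √(cos²β − cos²φ)).
cos β = 0.9845, cos φ = 0.8581, √(cos²β − cos²φ) = 0.4827.
K_a = 0.9845 × (0.9845 − 0.4827)/(0.9845 + 0.4827) = 0.3367.

0.337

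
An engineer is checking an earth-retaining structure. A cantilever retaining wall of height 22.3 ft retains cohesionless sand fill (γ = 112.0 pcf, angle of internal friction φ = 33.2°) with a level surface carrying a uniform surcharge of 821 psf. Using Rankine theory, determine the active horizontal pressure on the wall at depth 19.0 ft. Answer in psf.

K_a = (1 − sin φ)/(1 + sin φ) = 0.2924.
σ_v = γz + q = 112.0 × 19.0 + 821 = 2949 psf.
σ_h = K_a σ_v = 0.2924 × 2949 = 862.2 psf.

862 psf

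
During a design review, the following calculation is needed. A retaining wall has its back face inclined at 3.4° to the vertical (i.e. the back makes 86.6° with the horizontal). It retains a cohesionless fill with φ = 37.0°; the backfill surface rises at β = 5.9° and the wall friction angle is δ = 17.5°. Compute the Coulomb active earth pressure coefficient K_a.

0.267

K_a = sin²(α+φ) / [sin²α · sin(α−δ) · (1 + √{sin(φ+δ)sin(φ−β) / (sin(α−δ)sin(α+β))})²].
With α = 86.6°, φ = 37.0°, δ = 17.5°, β = 5.9°: K_a = 0.2668.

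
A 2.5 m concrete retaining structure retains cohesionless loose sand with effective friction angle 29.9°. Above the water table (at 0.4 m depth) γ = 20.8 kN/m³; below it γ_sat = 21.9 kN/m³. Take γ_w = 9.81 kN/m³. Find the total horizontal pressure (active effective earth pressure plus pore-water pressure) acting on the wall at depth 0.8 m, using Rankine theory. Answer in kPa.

8.33 kPa

K_a = (1 − sin φ)/(1 + sin φ) = 0.3347.
γ' = 21.9 − 9.81 = 12.09 kN/m³.
Effective vertical stress at 0.8 m: σ'_v = 20.8×0.4 + 12.09×0.400 = 13.16 kPa.
σ'_h = K_a σ'_v = 0.3347 × 13.16 = 4.403 kPa; u = γ_w × 0.400 = 3.924 kPa.
Total σ_h = 4.403 + 3.924 = 8.327 kPa.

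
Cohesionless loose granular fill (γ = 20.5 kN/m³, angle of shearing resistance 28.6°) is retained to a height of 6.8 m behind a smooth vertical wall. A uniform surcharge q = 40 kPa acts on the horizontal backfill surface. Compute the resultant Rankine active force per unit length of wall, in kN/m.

K_a = tan²(45° − φ/2) = 0.3525.
Soil triangle: ½ K_a γ H² = 0.5×0.3525×20.5×6.8² = 167.1 kN/m.
Surcharge rectangle: K_a q H = 0.3525×40×6.8 = 95.89 kN/m.
Total = 167.1 + 95.89 = 263.0 kN/m.

263 kN/m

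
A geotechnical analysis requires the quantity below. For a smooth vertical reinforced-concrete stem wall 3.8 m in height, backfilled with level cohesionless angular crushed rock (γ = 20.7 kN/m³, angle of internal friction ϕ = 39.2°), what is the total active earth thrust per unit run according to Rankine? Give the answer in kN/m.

33.7 kN/m

K_a = tan²(45° − φ/2) = 0.2255.
P_a = ½ K_a γ H² = 0.5 × 0.2255 × 20.7 × 3.8² = 33.70 kN/m.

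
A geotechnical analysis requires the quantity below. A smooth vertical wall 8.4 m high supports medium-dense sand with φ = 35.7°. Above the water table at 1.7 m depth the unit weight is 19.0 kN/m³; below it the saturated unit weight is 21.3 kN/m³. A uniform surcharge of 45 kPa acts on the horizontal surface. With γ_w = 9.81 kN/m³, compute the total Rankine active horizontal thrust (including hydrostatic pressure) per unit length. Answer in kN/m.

452 kN/m

K_a = tan²(45° − φ/2) = 0.2630.
γ' = 21.3 − 9.81 = 11.49 kN/m³. h₂ = H − d_w = 6.7 m.
σ'_h: at surface K_a·q = 11.83; at WT K_a(q+γd_w) = 20.33; at base K_a(q+γd_w+γ'h₂) = 40.58 kPa.
P₁ = ½(11.83+20.33)×1.7 = 27.34; P₂ = ½(20.33+40.58)×6.7 = 204.0; P_w = ½γ_w h₂² = 220.2.
Total = 27.34+204.0+220.2 = 451.6 kN/m.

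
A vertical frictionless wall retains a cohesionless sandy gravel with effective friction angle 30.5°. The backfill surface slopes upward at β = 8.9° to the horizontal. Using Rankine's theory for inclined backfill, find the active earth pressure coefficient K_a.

K_a = cos β · (cos β − √(cos²β − cos²φ)) / (cos β + √(cos²β − cos²φ)).
cos β = 0.9880, cos φ = 0.8616, √(cos²β − cos²φ) = 0.4834.
K_a = 0.9880 × (0.9880 − 0.4834)/(0.9880 + 0.4834) = 0.3388.

0.339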